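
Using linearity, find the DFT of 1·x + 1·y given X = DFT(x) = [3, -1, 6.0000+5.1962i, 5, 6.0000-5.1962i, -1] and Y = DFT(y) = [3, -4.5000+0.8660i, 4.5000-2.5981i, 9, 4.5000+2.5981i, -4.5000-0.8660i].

By linearity: DFT(1x + 1y) = 1·DFT(x) + 1·DFT(y)
= 1·[3, -1, 6.0000+5.1962i, 5, 6.0000-5.1962i, -1] + 1·[3, -4.5000+0.8660i, 4.5000-2.5981i, 9, 4.5000+2.5981i, -4.5000-0.8660i]

Computing element-wise:
Z[0] = 1·(3) + 1·(3) = 6
Z[1] = 1·(-1) + 1·(-4.5000+0.8660i) = -5.5000+0.8660i
Z[2] = 1·(6.0000+5.1962i) + 1·(4.5000-2.5981i) = 10.5000+2.5981i
Z[3] = 1·(5) + 1·(9) = 14
Z[4] = 1·(6.0000-5.1962i) + 1·(4.5000+2.5981i) = 10.5000-2.5981i
Z[5] = 1·(-1) + 1·(-4.5000-0.8660i) = -5.5000-0.8660i

DFT(1x + 1y) = 1·X + 1·Y = [6, -5.5000+0.8660i, 10.5000+2.5981i, 14, 10.5000-2.5981i, -5.5000-0.8660i]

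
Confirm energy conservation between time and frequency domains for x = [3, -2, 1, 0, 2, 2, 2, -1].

Time domain:
Σ|x[n]|² = |3|² + |-2|² + |1|² + |0|² + |2|² + |2|² + |2|² + |-1|² = 27.0000

Frequency domain:
(1/8)Σ|X[k]|² = (1/8)(|7|² + |-2.5355+3.1213i|² + |2-1i|² + |4.5355+1.1213i|² + |9|² + |4.5355-1.1213i|² + |2+1i|² + |-2.5355-3.1213i|²) = (1/8)·216.0000 = 27.0000

Both sides agree, confirming Parseval's theorem.

Σ|x[n]|² = (1/N)Σ|X[k]|² = 27.0000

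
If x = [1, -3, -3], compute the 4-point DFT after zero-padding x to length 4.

Original 3-point DFT: [-5, 4, 4]
Zero-padded 4-point DFT provides frequency interpolation.

DFT_4([x, 0, ...]) = [-5, 4+3i, 1, 4-3i]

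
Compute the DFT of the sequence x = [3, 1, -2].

X[k] = Σ(n=0 to 2) x[n] · ω_3^(nk)
where ω_3 = e^(-2πi/3)

Computing each X[k]:
X[0] = 2
X[1] = 3.5000-2.5981i
X[2] = 3.5000+2.5981i

X = [2, 3.5000-2.5981i, 3.5000+2.5981i]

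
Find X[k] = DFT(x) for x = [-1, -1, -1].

X[k] = Σ(n=0 to 2) x[n] · ω_3^(nk)
where ω_3 = e^(-2πi/3)

Computing each X[k]:
X[0] = -3
X[1] = 0
X[2] = 0

X = [-3, 0, 0]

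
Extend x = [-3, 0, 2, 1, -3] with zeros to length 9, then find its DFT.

Original 5-point DFT: [-3, -6.3541-3.4410i, 0.3541-0.8123i, 0.3541+0.8123i, -6.3541+3.4410i]
Zero-padded 9-point DFT provides frequency interpolation.

DFT_9([x, 0, ...]) = [-3, -0.3336-1.8096i, -7.6775-1.7464i, -1.5000+4.3301i, -2.4889-2.5349i, -2.4889+2.5349i, -1.5000-4.3301i, -7.6775+1.7464i, -0.3336+1.8096i]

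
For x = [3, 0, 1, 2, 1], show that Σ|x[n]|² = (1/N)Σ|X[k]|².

Time domain:
Σ|x[n]|² = |3|² + |0|² + |1|² + |2|² + |1|² = 15.0000

Frequency domain:
(1/5)Σ|X[k]|² = (1/5)(|7|² + |0.8820+1.5388i|² + |3.1180-0.3633i|² + |3.1180+0.3633i|² + |0.8820-1.5388i|²) = (1/5)·75.0000 = 15.0000

Both sides agree, confirming Parseval's theorem.

Σ|x[n]|² = (1/N)Σ|X[k]|² = 15.0000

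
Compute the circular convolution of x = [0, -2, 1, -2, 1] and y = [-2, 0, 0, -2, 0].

(x ⊛ y)[n] = Σ(m=0 to 4) x[m] · y[(n-m) mod 5]

Computing each output sample:
(x ⊛ y)[0] = -2
(x ⊛ y)[1] = 8
(x ⊛ y)[2] = -4
(x ⊛ y)[3] = 4
(x ⊛ y)[4] = 2

x ⊛ y = [-2, 8, -4, 4, 2]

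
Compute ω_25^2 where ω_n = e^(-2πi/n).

ω_25^2 = e^(-2πi·2/25)
= cos(-2π·2/25) + i·sin(-2π·2/25)
= cos(-4π/25) + i·sin(-4π/25)

ω_25^2 = cos(-4π/25) + i·sin(-4π/25) = 0.8763-0.4818i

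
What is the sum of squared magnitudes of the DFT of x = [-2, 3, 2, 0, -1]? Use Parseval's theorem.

Parseval: Σ|x[n]|² = (1/N)Σ|X[k]|², so Σ|X[k]|² = N·Σ|x[n]|² = 5·18.0000

Σ|X[k]|² = N·Σ|x[n]|² = 5·18.0000 = 90.0000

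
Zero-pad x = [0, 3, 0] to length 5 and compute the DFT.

Original 3-point DFT: [3, -1.5000-2.5981i, -1.5000+2.5981i]
Zero-padded 5-point DFT provides frequency interpolation.

DFT_5([x, 0, ...]) = [3, 0.9271-2.8532i, -2.4271-1.7634i, -2.4271+1.7634i, 0.9271+2.8532i]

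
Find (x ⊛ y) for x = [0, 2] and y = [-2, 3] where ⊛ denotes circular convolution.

(x ⊛ y)[n] = Σ(m=0 to 1) x[m] · y[(n-m) mod 2]

Computing each output sample:
(x ⊛ y)[0] = 6
(x ⊛ y)[1] = -4

x ⊛ y = [6, -4]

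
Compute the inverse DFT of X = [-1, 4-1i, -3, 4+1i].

x[n] = (1/4) Σ(k=0 to 3) X[k] · e^(2πikn/4)

Computing each x[n]:
x[0] = 1
x[1] = 1
x[2] = -3
x[3] = 0

x = [1, 1, -3, 0]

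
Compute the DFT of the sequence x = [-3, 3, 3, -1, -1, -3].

X[k] = Σ(n=0 to 5) x[n] · ω_6^(nk)
where ω_6 = e^(-2πi/6)

Computing each X[k]:
X[0] = -2
X[1] = -3.0000-8.6603i
X[2] = -5.0000-1.7321i
X[3] = 0
X[4] = -5.0000+1.7321i
X[5] = -3.0000+8.6603i

X = [-2, -3.0000-8.6603i, -5.0000-1.7321i, 0, -5.0000+1.7321i, -3.0000+8.6603i]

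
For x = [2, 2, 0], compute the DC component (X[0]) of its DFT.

X[0] = Σ(n=0 to 2) x[n] · ω_3^0 = Σ x[n]
= (2) + (2) + (0)

X[0] = 4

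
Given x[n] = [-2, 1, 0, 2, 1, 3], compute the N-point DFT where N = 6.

X[k] = Σ(n=0 to 5) x[n] · ω_6^(nk)
where ω_6 = e^(-2πi/6)

Computing each X[k]:
X[0] = 5
X[1] = -2.5000+2.5981i
X[2] = -2.5000+0.8660i
X[3] = -7
X[4] = -2.5000-0.8660i
X[5] = -2.5000-2.5981i

X = [5, -2.5000+2.5981i, -2.5000+0.8660i, -7, -2.5000-0.8660i, -2.5000-2.5981i]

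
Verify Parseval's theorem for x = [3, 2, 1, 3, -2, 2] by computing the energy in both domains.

Time domain:
Σ|x[n]|² = |3|² + |2|² + |1|² + |3|² + |-2|² + |2|² = 31.0000

Frequency domain:
(1/6)Σ|X[k]|² = (1/6)(|9|² + |2.5000-2.5981i|² + |4.5000+2.5981i|² + |-5|² + |4.5000-2.5981i|² + |2.5000+2.5981i|²) = (1/6)·186.0000 = 31.0000

Both sides agree, confirming Parseval's theorem.

Σ|x[n]|² = (1/N)Σ|X[k]|² = 31.0000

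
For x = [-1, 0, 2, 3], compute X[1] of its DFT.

X[1] = Σ(n=0 to 3) x[n] · ω_4^(1n) where ω_4 = e^(-2πi/4)
= (-1)·ω_4^0 + (0)·ω_4^1 + (2)·ω_4^2 + (3)·ω_4^3

X[1] = -3+3i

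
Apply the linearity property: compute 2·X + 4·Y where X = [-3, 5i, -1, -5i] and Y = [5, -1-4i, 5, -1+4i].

By linearity: DFT(2x + 4y) = 2·DFT(x) + 4·DFT(y)
= 2·[-3, 5i, -1, -5i] + 4·[5, -1-4i, 5, -1+4i]

Computing element-wise:
Z[0] = 2·(-3) + 4·(5) = 14
Z[1] = 2·(5i) + 4·(-1-4i) = -4-6i
Z[2] = 2·(-1) + 4·(5) = 18
Z[3] = 2·(-5i) + 4·(-1+4i) = -4+6i

DFT(2x + 4y) = 2·X + 4·Y = [14, -4-6i, 18, -4+6i]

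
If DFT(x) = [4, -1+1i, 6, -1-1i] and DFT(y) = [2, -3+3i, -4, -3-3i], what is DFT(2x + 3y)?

By linearity: DFT(2x + 3y) = 2·DFT(x) + 3·DFT(y)
= 2·[4, -1+1i, 6, -1-1i] + 3·[2, -3+3i, -4, -3-3i]

Computing element-wise:
Z[0] = 2·(4) + 3·(2) = 14
Z[1] = 2·(-1+1i) + 3·(-3+3i) = -11+11i
Z[2] = 2·(6) + 3·(-4) = 0
Z[3] = 2·(-1-1i) + 3·(-3-3i) = -11-11i

DFT(2x + 3y) = 2·X + 3·Y = [14, -11+11i, 0, -11-11i]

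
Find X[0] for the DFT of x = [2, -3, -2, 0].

X[0] = Σ(n=0 to 3) x[n] · ω_4^0 = Σ x[n]
= (2) + (-3) + (-2) + (0)

X[0] = -3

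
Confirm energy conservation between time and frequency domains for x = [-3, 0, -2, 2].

Time domain:
Σ|x[n]|² = |-3|² + |0|² + |-2|² + |2|² = 17.0000

Frequency domain:
(1/4)Σ|X[k]|² = (1/4)(|-3|² + |-1+2i|² + |-7|² + |-1-2i|²) = (1/4)·68.0000 = 17.0000

Both sides agree, confirming Parseval's theorem.

Σ|x[n]|² = (1/N)Σ|X[k]|² = 17.0000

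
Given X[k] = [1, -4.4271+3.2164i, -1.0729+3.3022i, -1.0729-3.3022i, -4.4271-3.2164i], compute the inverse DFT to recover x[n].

x[n] = (1/5) Σ(k=0 to 4) X[k] · e^(2πikn/5)

Computing each x[n]:
x[0] = -2
x[1] = -2
x[2] = 2
x[3] = 1
x[4] = 2

x = [-2, -2, 2, 1, 2]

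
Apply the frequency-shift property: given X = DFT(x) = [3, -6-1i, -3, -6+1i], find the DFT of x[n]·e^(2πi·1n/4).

Modulation property: DFT(ω_4^(-1n)·x[n]) = X[(k-1) mod 4], so circularly shift X by 1 positions.

X[k-1] = [-6+1i, 3, -6-1i, -3]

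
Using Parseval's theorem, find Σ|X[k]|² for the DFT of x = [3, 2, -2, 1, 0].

Parseval: Σ|x[n]|² = (1/N)Σ|X[k]|², so Σ|X[k]|² = N·Σ|x[n]|² = 5·18.0000

Σ|X[k]|² = N·Σ|x[n]|² = 5·18.0000 = 90.0000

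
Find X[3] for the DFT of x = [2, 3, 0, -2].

X[3] = Σ(n=0 to 3) x[n] · ω_4^(3n) where ω_4 = e^(-2πi/4)
= (2)·ω_4^0 + (3)·ω_4^3 + (0)·ω_4^6 + (-2)·ω_4^9

X[3] = 2+5i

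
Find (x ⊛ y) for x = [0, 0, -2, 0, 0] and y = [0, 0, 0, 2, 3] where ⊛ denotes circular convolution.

(x ⊛ y)[n] = Σ(m=0 to 4) x[m] · y[(n-m) mod 5]

Computing each output sample:
(x ⊛ y)[0] = -4
(x ⊛ y)[1] = -6
(x ⊛ y)[2] = 0
(x ⊛ y)[3] = 0
(x ⊛ y)[4] = 0

x ⊛ y = [-4, -6, 0, 0, 0]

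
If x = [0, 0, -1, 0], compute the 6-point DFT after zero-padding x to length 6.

Original 4-point DFT: [-1, 1, -1, 1]
Zero-padded 6-point DFT provides frequency interpolation.

DFT_6([x, 0, ...]) = [-1, 0.5000+0.8660i, 0.5000-0.8660i, -1, 0.5000+0.8660i, 0.5000-0.8660i]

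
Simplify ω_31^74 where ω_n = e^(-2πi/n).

Since ω_31^31 = 1, powers reduce modulo 31.
74 mod 31 = 12
So ω_31^74 = ω_31^12 = e^(-2πi·12/31)

ω_31^74 = ω_31^12 = -0.7588-0.6514i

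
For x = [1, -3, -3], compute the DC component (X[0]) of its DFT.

X[0] = Σ(n=0 to 2) x[n] · ω_3^0 = Σ x[n]
= (1) + (-3) + (-3)

X[0] = -5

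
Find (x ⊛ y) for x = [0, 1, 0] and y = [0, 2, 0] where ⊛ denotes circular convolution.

(x ⊛ y)[n] = Σ(m=0 to 2) x[m] · y[(n-m) mod 3]

Computing each output sample:
(x ⊛ y)[0] = 0
(x ⊛ y)[1] = 0
(x ⊛ y)[2] = 2

x ⊛ y = [0, 0, 2]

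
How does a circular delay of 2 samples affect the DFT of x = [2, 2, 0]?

Time shift by 2: X_shifted[k] = ω_3^(2k) · X[k]
Shifted x = [2, 0, 2]

DFT(x[n-2]) = [4, 1.0000+1.7321i, 1.0000-1.7321i]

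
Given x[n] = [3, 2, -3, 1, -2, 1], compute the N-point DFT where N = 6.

X[k] = Σ(n=0 to 5) x[n] · ω_6^(nk)
where ω_6 = e^(-2πi/6)

Computing each X[k]:
X[0] = 2
X[1] = 6
X[2] = 5.0000-1.7321i
X[3] = -6
X[4] = 5.0000+1.7321i
X[5] = 6

X = [2, 6, 5.0000-1.7321i, -6, 5.0000+1.7321i, 6]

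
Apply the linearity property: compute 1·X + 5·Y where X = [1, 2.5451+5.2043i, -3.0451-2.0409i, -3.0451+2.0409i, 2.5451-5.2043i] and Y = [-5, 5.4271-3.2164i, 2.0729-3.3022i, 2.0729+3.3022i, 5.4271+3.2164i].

By linearity: DFT(1x + 5y) = 1·DFT(x) + 5·DFT(y)
= 1·[1, 2.5451+5.2043i, -3.0451-2.0409i, -3.0451+2.0409i, 2.5451-5.2043i] + 5·[-5, 5.4271-3.2164i, 2.0729-3.3022i, 2.0729+3.3022i, 5.4271+3.2164i]

Computing element-wise:
Z[0] = 1·(1) + 5·(-5) = -24
Z[1] = 1·(2.5451+5.2043i) + 5·(5.4271-3.2164i) = 29.6806-10.8777i
Z[2] = 1·(-3.0451-2.0409i) + 5·(2.0729-3.3022i) = 7.3194-18.5519i
Z[3] = 1·(-3.0451+2.0409i) + 5·(2.0729+3.3022i) = 7.3194+18.5519i
Z[4] = 1·(2.5451-5.2043i) + 5·(5.4271+3.2164i) = 29.6806+10.8777i

DFT(1x + 5y) = 1·X + 5·Y = [-24, 29.6806-10.8777i, 7.3194-18.5519i, 7.3194+18.5519i, 29.6806+10.8777i]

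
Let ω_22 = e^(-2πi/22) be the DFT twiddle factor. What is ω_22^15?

ω_22^15 = e^(-2πi·15/22)
= cos(-2π·15/22) + i·sin(-2π·15/22)
= cos(-30π/22) + i·sin(-30π/22)

ω_22^15 = cos(-30π/22) + i·sin(-30π/22) = -0.4154+0.9096i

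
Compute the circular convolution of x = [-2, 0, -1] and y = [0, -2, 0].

(x ⊛ y)[n] = Σ(m=0 to 2) x[m] · y[(n-m) mod 3]

Computing each output sample:
(x ⊛ y)[0] = 2
(x ⊛ y)[1] = 4
(x ⊛ y)[2] = 0

x ⊛ y = [2, 4, 0]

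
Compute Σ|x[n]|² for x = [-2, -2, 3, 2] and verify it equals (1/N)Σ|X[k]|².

Time domain:
Σ|x[n]|² = |-2|² + |-2|² + |3|² + |2|² = 21.0000

Frequency domain:
(1/4)Σ|X[k]|² = (1/4)(|1|² + |-5+4i|² + |1|² + |-5-4i|²) = (1/4)·84.0000 = 21.0000

Both sides agree, confirming Parseval's theorem.

Σ|x[n]|² = (1/N)Σ|X[k]|² = 21.0000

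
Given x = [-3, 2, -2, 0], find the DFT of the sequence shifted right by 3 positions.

Time shift by 3: X_shifted[k] = ω_4^(3k) · X[k]
Shifted x = [2, -2, 0, -3]

DFT(x[n-3]) = [-3, 2-1i, 7, 2+1i]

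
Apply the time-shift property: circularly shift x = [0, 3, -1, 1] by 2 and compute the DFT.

Time shift by 2: X_shifted[k] = ω_4^(2k) · X[k]
Shifted x = [-1, 1, 0, 3]

DFT(x[n-2]) = [3, -1+2i, -5, -1-2i]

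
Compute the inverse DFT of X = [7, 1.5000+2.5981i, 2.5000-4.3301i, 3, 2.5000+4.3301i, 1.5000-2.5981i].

x[n] = (1/6) Σ(k=0 to 5) X[k] · e^(2πikn/6)

Computing each x[n]:
x[0] = 3
x[1] = 1
x[2] = -1
x[3] = 1
x[4] = 3
x[5] = 0

x = [3, 1, -1, 1, 3, 0]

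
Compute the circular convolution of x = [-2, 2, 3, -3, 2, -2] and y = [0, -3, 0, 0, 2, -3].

(x ⊛ y)[n] = Σ(m=0 to 5) x[m] · y[(n-m) mod 6]

Computing each output sample:
(x ⊛ y)[0] = 6
(x ⊛ y)[1] = -9
(x ⊛ y)[2] = 7
(x ⊛ y)[3] = -19
(x ⊛ y)[4] = 11
(x ⊛ y)[5] = 4

x ⊛ y = [6, -9, 7, -19, 11, 4]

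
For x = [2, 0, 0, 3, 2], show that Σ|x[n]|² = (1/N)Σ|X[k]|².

Time domain:
Σ|x[n]|² = |2|² + |0|² + |0|² + |3|² + |2|² = 17.0000

Frequency domain:
(1/5)Σ|X[k]|² = (1/5)(|7|² + |0.1910+3.6655i|² + |1.3090-1.6776i|² + |1.3090+1.6776i|² + |0.1910-3.6655i|²) = (1/5)·85.0000 = 17.0000

Both sides agree, confirming Parseval's theorem.

Σ|x[n]|² = (1/N)Σ|X[k]|² = 17.0000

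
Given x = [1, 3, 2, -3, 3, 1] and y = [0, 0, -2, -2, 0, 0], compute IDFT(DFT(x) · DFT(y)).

(x ⊛ y)[n] = Σ(m=0 to 5) x[m] · y[(n-m) mod 6]

Computing each output sample:
(x ⊛ y)[0] = 0
(x ⊛ y)[1] = -8
(x ⊛ y)[2] = -4
(x ⊛ y)[3] = -8
(x ⊛ y)[4] = -10
(x ⊛ y)[5] = 2

x ⊛ y = [0, -8, -4, -8, -10, 2]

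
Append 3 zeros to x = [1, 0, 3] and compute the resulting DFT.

Original 3-point DFT: [4, -0.5000+2.5981i, -0.5000-2.5981i]
Zero-padded 6-point DFT provides frequency interpolation.

DFT_6([x, 0, ...]) = [4, -0.5000-2.5981i, -0.5000+2.5981i, 4, -0.5000-2.5981i, -0.5000+2.5981i]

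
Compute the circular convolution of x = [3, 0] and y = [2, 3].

(x ⊛ y)[n] = Σ(m=0 to 1) x[m] · y[(n-m) mod 2]

Computing each output sample:
(x ⊛ y)[0] = 6
(x ⊛ y)[1] = 9

x ⊛ y = [6, 9]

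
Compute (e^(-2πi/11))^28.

Since ω_11^11 = 1, powers reduce modulo 11.
28 mod 11 = 6
So ω_11^28 = ω_11^6 = e^(-2πi·6/11)

ω_11^28 = ω_11^6 = -0.9595+0.2817i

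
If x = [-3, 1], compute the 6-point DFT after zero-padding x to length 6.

Original 2-point DFT: [-2, -4]
Zero-padded 6-point DFT provides frequency interpolation.

DFT_6([x, 0, ...]) = [-2, -2.5000-0.8660i, -3.5000-0.8660i, -4, -3.5000+0.8660i, -2.5000+0.8660i]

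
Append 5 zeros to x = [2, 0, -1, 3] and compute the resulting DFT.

Original 4-point DFT: [4, 3+3i, -2, 3-3i]
Zero-padded 9-point DFT provides frequency interpolation.

DFT_9([x, 0, ...]) = [4, 0.3264-1.6133i, 1.4397+2.9401i, 5.5000-0.8660i, -0.2660-3.2409i, -0.2660+3.2409i, 5.5000+0.8660i, 1.4397-2.9401i, 0.3264+1.6133i]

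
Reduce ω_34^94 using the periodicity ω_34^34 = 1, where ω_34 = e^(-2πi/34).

Since ω_34^34 = 1, powers reduce modulo 34.
94 mod 34 = 26
So ω_34^94 = ω_34^26 = e^(-2πi·26/34)

ω_34^94 = ω_34^26 = 0.0923+0.9957i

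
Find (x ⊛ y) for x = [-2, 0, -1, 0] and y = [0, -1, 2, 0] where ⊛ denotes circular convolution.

(x ⊛ y)[n] = Σ(m=0 to 3) x[m] · y[(n-m) mod 4]

Computing each output sample:
(x ⊛ y)[0] = -2
(x ⊛ y)[1] = 2
(x ⊛ y)[2] = -4
(x ⊛ y)[3] = 1

x ⊛ y = [-2, 2, -4, 1]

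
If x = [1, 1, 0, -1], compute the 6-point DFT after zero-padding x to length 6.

Original 4-point DFT: [1, 1-2i, 1, 1+2i]
Zero-padded 6-point DFT provides frequency interpolation.

DFT_6([x, 0, ...]) = [1, 2.5000-0.8660i, -0.5000-0.8660i, 1, -0.5000+0.8660i, 2.5000+0.8660i]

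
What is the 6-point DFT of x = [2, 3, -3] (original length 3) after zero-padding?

Original 3-point DFT: [2, 2.0000-5.1962i, 2.0000+5.1962i]
Zero-padded 6-point DFT provides frequency interpolation.

DFT_6([x, 0, ...]) = [2, 5, 2.0000-5.1962i, -4, 2.0000+5.1962i, 5]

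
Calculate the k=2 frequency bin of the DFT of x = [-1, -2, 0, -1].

X[2] = Σ(n=0 to 3) x[n] · ω_4^(2n) where ω_4 = e^(-2πi/4)
= (-1)·ω_4^0 + (-2)·ω_4^2 + (0)·ω_4^4 + (-1)·ω_4^6

X[2] = 2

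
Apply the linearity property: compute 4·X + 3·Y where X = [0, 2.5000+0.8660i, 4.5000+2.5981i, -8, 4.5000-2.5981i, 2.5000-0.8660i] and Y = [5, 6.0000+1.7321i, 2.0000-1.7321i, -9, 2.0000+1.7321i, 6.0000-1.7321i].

By linearity: DFT(4x + 3y) = 4·DFT(x) + 3·DFT(y)
= 4·[0, 2.5000+0.8660i, 4.5000+2.5981i, -8, 4.5000-2.5981i, 2.5000-0.8660i] + 3·[5, 6.0000+1.7321i, 2.0000-1.7321i, -9, 2.0000+1.7321i, 6.0000-1.7321i]

Computing element-wise:
Z[0] = 4·(0) + 3·(5) = 15
Z[1] = 4·(2.5000+0.8660i) + 3·(6.0000+1.7321i) = 28.0000+8.6603i
Z[2] = 4·(4.5000+2.5981i) + 3·(2.0000-1.7321i) = 24.0000+5.1961i
Z[3] = 4·(-8) + 3·(-9) = -59
Z[4] = 4·(4.5000-2.5981i) + 3·(2.0000+1.7321i) = 24.0000-5.1961i
Z[5] = 4·(2.5000-0.8660i) + 3·(6.0000-1.7321i) = 28.0000-8.6603i

DFT(4x + 3y) = 4·X + 3·Y = [15, 28.0000+8.6603i, 24.0000+5.1961i, -59, 24.0000-5.1961i, 28.0000-8.6603i]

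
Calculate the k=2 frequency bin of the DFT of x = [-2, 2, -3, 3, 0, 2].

X[2] = Σ(n=0 to 5) x[n] · ω_6^(2n) where ω_6 = e^(-2πi/6)
= (-2)·ω_6^0 + (2)·ω_6^2 + (-3)·ω_6^4 + (3)·ω_6^6 + (0)·ω_6^8 + (2)·ω_6^10

X[2] = 0.5000-2.5981i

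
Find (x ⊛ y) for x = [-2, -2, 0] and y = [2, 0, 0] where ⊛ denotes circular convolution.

(x ⊛ y)[n] = Σ(m=0 to 2) x[m] · y[(n-m) mod 3]

Computing each output sample:
(x ⊛ y)[0] = -4
(x ⊛ y)[1] = -4
(x ⊛ y)[2] = 0

x ⊛ y = [-4, -4, 0]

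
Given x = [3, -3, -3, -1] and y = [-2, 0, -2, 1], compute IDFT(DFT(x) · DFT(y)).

(x ⊛ y)[n] = Σ(m=0 to 3) x[m] · y[(n-m) mod 4]

Computing each output sample:
(x ⊛ y)[0] = -3
(x ⊛ y)[1] = 5
(x ⊛ y)[2] = -1
(x ⊛ y)[3] = 11

x ⊛ y = [-3, 5, -1, 11]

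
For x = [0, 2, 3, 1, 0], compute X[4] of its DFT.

X[4] = Σ(n=0 to 4) x[n] · ω_5^(4n) where ω_5 = e^(-2πi/5)
= (0)·ω_5^0 + (2)·ω_5^4 + (3)·ω_5^8 + (1)·ω_5^12 + (0)·ω_5^16

X[4] = -2.6180+3.0777i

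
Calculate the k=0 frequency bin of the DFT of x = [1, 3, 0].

X[0] = Σ(n=0 to 2) x[n] · ω_3^0 = Σ x[n]
= (1) + (3) + (0)

X[0] = 4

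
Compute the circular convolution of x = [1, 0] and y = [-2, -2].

(x ⊛ y)[n] = Σ(m=0 to 1) x[m] · y[(n-m) mod 2]

Computing each output sample:
(x ⊛ y)[0] = -2
(x ⊛ y)[1] = -2

x ⊛ y = [-2, -2]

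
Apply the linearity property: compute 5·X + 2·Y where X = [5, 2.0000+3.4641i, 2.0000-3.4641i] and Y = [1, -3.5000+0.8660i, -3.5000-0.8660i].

By linearity: DFT(5x + 2y) = 5·DFT(x) + 2·DFT(y)
= 5·[5, 2.0000+3.4641i, 2.0000-3.4641i] + 2·[1, -3.5000+0.8660i, -3.5000-0.8660i]

Computing element-wise:
Z[0] = 5·(5) + 2·(1) = 27
Z[1] = 5·(2.0000+3.4641i) + 2·(-3.5000+0.8660i) = 3.0000+19.0525i
Z[2] = 5·(2.0000-3.4641i) + 2·(-3.5000-0.8660i) = 3.0000-19.0525i

DFT(5x + 2y) = 5·X + 2·Y = [27, 3.0000+19.0525i, 3.0000-19.0525i]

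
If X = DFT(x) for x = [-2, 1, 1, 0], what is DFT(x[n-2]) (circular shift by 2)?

Time shift by 2: X_shifted[k] = ω_4^(2k) · X[k]
Shifted x = [1, 0, -2, 1]

DFT(x[n-2]) = [0, 3+1i, -2, 3-1i]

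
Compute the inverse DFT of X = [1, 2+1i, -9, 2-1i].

x[n] = (1/4) Σ(k=0 to 3) X[k] · e^(2πikn/4)

Computing each x[n]:
x[0] = -1
x[1] = 2
x[2] = -3
x[3] = 3

x = [-1, 2, -3, 3]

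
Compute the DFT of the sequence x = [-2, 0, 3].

X[k] = Σ(n=0 to 2) x[n] · ω_3^(nk)
where ω_3 = e^(-2πi/3)

Computing each X[k]:
X[0] = 1
X[1] = -3.5000+2.5981i
X[2] = -3.5000-2.5981i

X = [1, -3.5000+2.5981i, -3.5000-2.5981i]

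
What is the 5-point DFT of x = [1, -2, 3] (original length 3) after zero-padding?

Original 3-point DFT: [2, 0.5000+4.3301i, 0.5000-4.3301i]
Zero-padded 5-point DFT provides frequency interpolation.

DFT_5([x, 0, ...]) = [2, -2.0451+0.1388i, 3.5451+4.0287i, 3.5451-4.0287i, -2.0451-0.1388i]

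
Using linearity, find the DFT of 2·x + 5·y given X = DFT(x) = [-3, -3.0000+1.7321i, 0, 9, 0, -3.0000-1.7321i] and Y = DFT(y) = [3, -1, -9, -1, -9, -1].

By linearity: DFT(2x + 5y) = 2·DFT(x) + 5·DFT(y)
= 2·[-3, -3.0000+1.7321i, 0, 9, 0, -3.0000-1.7321i] + 5·[3, -1, -9, -1, -9, -1]

Computing element-wise:
Z[0] = 2·(-3) + 5·(3) = 9
Z[1] = 2·(-3.0000+1.7321i) + 5·(-1) = -11.0000+3.4642i
Z[2] = 2·(0) + 5·(-9) = -45
Z[3] = 2·(9) + 5·(-1) = 13
Z[4] = 2·(0) + 5·(-9) = -45
Z[5] = 2·(-3.0000-1.7321i) + 5·(-1) = -11.0000-3.4642i

DFT(2x + 5y) = 2·X + 5·Y = [9, -11.0000+3.4642i, -45, 13, -45, -11.0000-3.4642i]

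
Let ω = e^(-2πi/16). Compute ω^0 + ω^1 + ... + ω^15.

Sum of all nth roots of unity equals 0 for n > 1 (geometric series with r ≠ 1).

0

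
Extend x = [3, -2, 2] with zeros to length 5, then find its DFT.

Original 3-point DFT: [3, 3.0000+3.4641i, 3.0000-3.4641i]
Zero-padded 5-point DFT provides frequency interpolation.

DFT_5([x, 0, ...]) = [3, 0.7639+0.7265i, 5.2361+3.0777i, 5.2361-3.0777i, 0.7639-0.7265i]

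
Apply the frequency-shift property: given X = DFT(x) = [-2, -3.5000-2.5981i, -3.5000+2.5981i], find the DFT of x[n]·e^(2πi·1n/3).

Modulation property: DFT(ω_3^(-1n)·x[n]) = X[(k-1) mod 3], so circularly shift X by 1 positions.

X[k-1] = [-3.5000+2.5981i, -2, -3.5000-2.5981i]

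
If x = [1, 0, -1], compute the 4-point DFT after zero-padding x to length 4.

Original 3-point DFT: [0, 1.5000-0.8660i, 1.5000+0.8660i]
Zero-padded 4-point DFT provides frequency interpolation.

DFT_4([x, 0, ...]) = [0, 2, 0, 2]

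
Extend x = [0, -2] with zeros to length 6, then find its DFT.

Original 2-point DFT: [-2, 2]
Zero-padded 6-point DFT provides frequency interpolation.

DFT_6([x, 0, ...]) = [-2, -1.0000+1.7321i, 1.0000+1.7321i, 2, 1.0000-1.7321i, -1.0000-1.7321i]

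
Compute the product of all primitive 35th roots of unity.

The primitive 35th roots of unity are ω_35^k for k coprime to 35: k ∈ {1, 2, 3, 4, 6, 8, 9, 11, 12, 13, 16, 17, 18, 19, 22, 23, 24, 26, 27, 29, 31, 32, 33, 34}
Their product equals the constant term of the cyclotomic polynomial Φ_35(x) up to sign.
For n ≥ 3, the product of all primitive nth roots of unity is 1. (For n=1 it is 1; for n=2 it is -1.)

1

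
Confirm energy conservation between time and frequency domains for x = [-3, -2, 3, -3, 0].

Time domain:
Σ|x[n]|² = |-3|² + |-2|² + |3|² + |-3|² + |0|² = 31.0000

Frequency domain:
(1/5)Σ|X[k]|² = (1/5)(|-5|² + |-3.6180-1.6246i|² + |-1.3820+6.8819i|² + |-1.3820-6.8819i|² + |-3.6180+1.6246i|²) = (1/5)·155.0000 = 31.0000

Both sides agree, confirming Parseval's theorem.

Σ|x[n]|² = (1/N)Σ|X[k]|² = 31.0000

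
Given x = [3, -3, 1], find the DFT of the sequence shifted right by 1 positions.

Time shift by 1: X_shifted[k] = ω_3^(1k) · X[k]
Shifted x = [1, 3, -3]

DFT(x[n-1]) = [1, 1.0000-5.1962i, 1.0000+5.1962i]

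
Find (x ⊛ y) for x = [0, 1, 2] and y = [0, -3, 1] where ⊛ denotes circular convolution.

(x ⊛ y)[n] = Σ(m=0 to 2) x[m] · y[(n-m) mod 3]

Computing each output sample:
(x ⊛ y)[0] = -5
(x ⊛ y)[1] = 2
(x ⊛ y)[2] = -3

x ⊛ y = [-5, 2, -3]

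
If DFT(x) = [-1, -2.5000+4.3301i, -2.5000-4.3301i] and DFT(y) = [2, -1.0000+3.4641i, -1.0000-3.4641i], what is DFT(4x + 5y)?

By linearity: DFT(4x + 5y) = 4·DFT(x) + 5·DFT(y)
= 4·[-1, -2.5000+4.3301i, -2.5000-4.3301i] + 5·[2, -1.0000+3.4641i, -1.0000-3.4641i]

Computing element-wise:
Z[0] = 4·(-1) + 5·(2) = 6
Z[1] = 4·(-2.5000+4.3301i) + 5·(-1.0000+3.4641i) = -15.0000+34.6409i
Z[2] = 4·(-2.5000-4.3301i) + 5·(-1.0000-3.4641i) = -15.0000-34.6409i

DFT(4x + 5y) = 4·X + 5·Y = [6, -15.0000+34.6409i, -15.0000-34.6409i]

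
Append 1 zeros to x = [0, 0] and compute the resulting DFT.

Original 2-point DFT: [0, 0]
Zero-padded 3-point DFT provides frequency interpolation.

DFT_3([x, 0, ...]) = [0, 0, 0]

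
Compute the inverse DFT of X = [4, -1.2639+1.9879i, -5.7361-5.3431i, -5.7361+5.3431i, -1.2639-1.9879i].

x[n] = (1/5) Σ(k=0 to 4) X[k] · e^(2πikn/5)

Computing each x[n]:
x[0] = -2
x[1] = 3
x[2] = -2
x[3] = 3
x[4] = 2

x = [-2, 3, -2, 3, 2]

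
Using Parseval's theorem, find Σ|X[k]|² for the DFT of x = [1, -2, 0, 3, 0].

Parseval: Σ|x[n]|² = (1/N)Σ|X[k]|², so Σ|X[k]|² = N·Σ|x[n]|² = 5·14.0000

Σ|X[k]|² = N·Σ|x[n]|² = 5·14.0000 = 70.0000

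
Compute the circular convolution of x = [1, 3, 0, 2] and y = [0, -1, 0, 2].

(x ⊛ y)[n] = Σ(m=0 to 3) x[m] · y[(n-m) mod 4]

Computing each output sample:
(x ⊛ y)[0] = 4
(x ⊛ y)[1] = -1
(x ⊛ y)[2] = 1
(x ⊛ y)[3] = 2

x ⊛ y = [4, -1, 1, 2]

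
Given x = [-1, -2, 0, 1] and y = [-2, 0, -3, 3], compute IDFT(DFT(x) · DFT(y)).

(x ⊛ y)[n] = Σ(m=0 to 3) x[m] · y[(n-m) mod 4]

Computing each output sample:
(x ⊛ y)[0] = -4
(x ⊛ y)[1] = 1
(x ⊛ y)[2] = 6
(x ⊛ y)[3] = 1

x ⊛ y = [-4, 1, 6, 1]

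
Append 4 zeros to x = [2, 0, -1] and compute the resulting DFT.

Original 3-point DFT: [1, 2.5000-0.8660i, 2.5000+0.8660i]
Zero-padded 7-point DFT provides frequency interpolation.

DFT_7([x, 0, ...]) = [1, 2.2225+0.9749i, 2.9010-0.4339i, 1.3765-0.7818i, 1.3765+0.7818i, 2.9010+0.4339i, 2.2225-0.9749i]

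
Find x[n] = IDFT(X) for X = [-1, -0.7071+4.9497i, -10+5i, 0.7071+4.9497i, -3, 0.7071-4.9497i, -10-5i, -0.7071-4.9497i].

x[n] = (1/8) Σ(k=0 to 7) X[k] · e^(2πikn/8)

Computing each x[n]:
x[0] = -3
x[1] = -3
x[2] = 2
x[3] = 0
x[4] = -3
x[5] = 1
x[6] = 2
x[7] = 3

x = [-3, -3, 2, 0, -3, 1, 2, 3]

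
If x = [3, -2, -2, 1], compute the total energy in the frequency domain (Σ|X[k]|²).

Parseval: Σ|x[n]|² = (1/N)Σ|X[k]|², so Σ|X[k]|² = N·Σ|x[n]|² = 4·18.0000

Σ|X[k]|² = N·Σ|x[n]|² = 4·18.0000 = 72.0000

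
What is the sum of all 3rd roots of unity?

Sum of all nth roots of unity equals 0 for n > 1 (geometric series with r ≠ 1).

0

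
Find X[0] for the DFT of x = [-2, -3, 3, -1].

X[0] = Σ(n=0 to 3) x[n] · ω_4^0 = Σ x[n]
= (-2) + (-3) + (3) + (-1)

X[0] = -3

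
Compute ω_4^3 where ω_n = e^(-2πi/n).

ω_4^3 = e^(-2πi·3/4)
= cos(-2π·3/4) + i·sin(-2π·3/4)
= cos(-6π/4) + i·sin(-6π/4)

ω_4^3 = cos(-6π/4) + i·sin(-6π/4) = 1i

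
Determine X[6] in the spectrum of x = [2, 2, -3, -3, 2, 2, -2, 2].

X[6] = Σ(n=0 to 7) x[n] · ω_8^(6n) where ω_8 = e^(-2πi/8)
= (2)·ω_8^0 + (2)·ω_8^6 + (-3)·ω_8^12 + (-3)·ω_8^18 + (2)·ω_8^24 + (2)·ω_8^30 + (-2)·ω_8^36 + (2)·ω_8^42

X[6] = 9+5i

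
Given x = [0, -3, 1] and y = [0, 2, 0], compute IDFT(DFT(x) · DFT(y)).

(x ⊛ y)[n] = Σ(m=0 to 2) x[m] · y[(n-m) mod 3]

Computing each output sample:
(x ⊛ y)[0] = 2
(x ⊛ y)[1] = 0
(x ⊛ y)[2] = -6

x ⊛ y = [2, 0, -6]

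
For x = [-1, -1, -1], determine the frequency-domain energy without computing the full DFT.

Parseval: Σ|x[n]|² = (1/N)Σ|X[k]|², so Σ|X[k]|² = N·Σ|x[n]|² = 3·3.0000

Σ|X[k]|² = N·Σ|x[n]|² = 3·3.0000 = 9.0000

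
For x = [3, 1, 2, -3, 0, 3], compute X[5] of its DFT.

X[5] = Σ(n=0 to 5) x[n] · ω_6^(5n) where ω_6 = e^(-2πi/6)
= (3)·ω_6^0 + (1)·ω_6^5 + (2)·ω_6^10 + (-3)·ω_6^15 + (0)·ω_6^20 + (3)·ω_6^25

X[5] = 7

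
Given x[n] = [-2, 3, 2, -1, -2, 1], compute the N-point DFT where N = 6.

X[k] = Σ(n=0 to 5) x[n] · ω_6^(nk)
where ω_6 = e^(-2πi/6)

Computing each X[k]:
X[0] = 1
X[1] = 1.0000-5.1962i
X[2] = -5.0000+1.7321i
X[3] = -5
X[4] = -5.0000-1.7321i
X[5] = 1.0000+5.1962i

X = [1, 1.0000-5.1962i, -5.0000+1.7321i, -5, -5.0000-1.7321i, 1.0000+5.1962i]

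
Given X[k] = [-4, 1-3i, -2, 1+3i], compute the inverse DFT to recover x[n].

x[n] = (1/4) Σ(k=0 to 3) X[k] · e^(2πikn/4)

Computing each x[n]:
x[0] = -1
x[1] = 1
x[2] = -2
x[3] = -2

x = [-1, 1, -2, -2]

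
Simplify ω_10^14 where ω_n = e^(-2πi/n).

Since ω_10^10 = 1, powers reduce modulo 10.
14 mod 10 = 4
So ω_10^14 = ω_10^4 = e^(-2πi·4/10)

ω_10^14 = ω_10^4 = -0.8090-0.5878i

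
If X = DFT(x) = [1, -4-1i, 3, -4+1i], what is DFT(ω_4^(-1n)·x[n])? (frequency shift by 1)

Modulation property: DFT(ω_4^(-1n)·x[n]) = X[(k-1) mod 4], so circularly shift X by 1 positions.

X[k-1] = [-4+1i, 1, -4-1i, 3]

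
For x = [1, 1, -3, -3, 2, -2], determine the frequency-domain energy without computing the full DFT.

Parseval: Σ|x[n]|² = (1/N)Σ|X[k]|², so Σ|X[k]|² = N·Σ|x[n]|² = 6·28.0000

Σ|X[k]|² = N·Σ|x[n]|² = 6·28.0000 = 168.0000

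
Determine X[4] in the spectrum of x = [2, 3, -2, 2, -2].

X[4] = Σ(n=0 to 4) x[n] · ω_5^(4n) where ω_5 = e^(-2πi/5)
= (2)·ω_5^0 + (3)·ω_5^4 + (-2)·ω_5^8 + (2)·ω_5^12 + (-2)·ω_5^16

X[4] = 2.3090+2.4041i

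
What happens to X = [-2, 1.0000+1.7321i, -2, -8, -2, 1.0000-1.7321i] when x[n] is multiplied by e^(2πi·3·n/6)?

Modulation property: DFT(ω_6^(-3n)·x[n]) = X[(k-3) mod 6], so circularly shift X by 3 positions.

X[k-3] = [-8, -2, 1.0000-1.7321i, -2, 1.0000+1.7321i, -2]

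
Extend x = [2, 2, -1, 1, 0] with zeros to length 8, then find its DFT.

Original 5-point DFT: [4, 2.6180-0.7265i, 0.3820-3.0777i, 0.3820+3.0777i, 2.6180+0.7265i]
Zero-padded 8-point DFT provides frequency interpolation.

DFT_8([x, 0, ...]) = [4, 2.7071-1.1213i, 3-1i, 1.2929-3.1213i, -2, 1.2929+3.1213i, 3+1i, 2.7071+1.1213i]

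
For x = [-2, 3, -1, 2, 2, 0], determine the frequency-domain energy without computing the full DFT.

Parseval: Σ|x[n]|² = (1/N)Σ|X[k]|², so Σ|X[k]|² = N·Σ|x[n]|² = 6·22.0000

Σ|X[k]|² = N·Σ|x[n]|² = 6·22.0000 = 132.0000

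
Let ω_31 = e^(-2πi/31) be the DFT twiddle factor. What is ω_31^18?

ω_31^18 = e^(-2πi·18/31)
= cos(-2π·18/31) + i·sin(-2π·18/31)
= cos(-36π/31) + i·sin(-36π/31)

ω_31^18 = cos(-36π/31) + i·sin(-36π/31) = -0.8743+0.4853i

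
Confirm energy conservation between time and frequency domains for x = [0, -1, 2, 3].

Time domain:
Σ|x[n]|² = |0|² + |-1|² + |2|² + |3|² = 14.0000

Frequency domain:
(1/4)Σ|X[k]|² = (1/4)(|4|² + |-2+4i|² + |0|² + |-2-4i|²) = (1/4)·56.0000 = 14.0000

Both sides agree, confirming Parseval's theorem.

Σ|x[n]|² = (1/N)Σ|X[k]|² = 14.0000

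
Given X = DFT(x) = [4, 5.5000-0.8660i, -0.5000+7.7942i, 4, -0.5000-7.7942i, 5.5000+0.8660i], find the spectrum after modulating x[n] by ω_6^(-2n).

Modulation property: DFT(ω_6^(-2n)·x[n]) = X[(k-2) mod 6], so circularly shift X by 2 positions.

X[k-2] = [-0.5000-7.7942i, 5.5000+0.8660i, 4, 5.5000-0.8660i, -0.5000+7.7942i, 4]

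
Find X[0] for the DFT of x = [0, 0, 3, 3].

X[0] = Σ(n=0 to 3) x[n] · ω_4^0 = Σ x[n]
= (0) + (0) + (3) + (3)

X[0] = 6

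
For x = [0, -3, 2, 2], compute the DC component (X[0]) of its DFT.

X[0] = Σ(n=0 to 3) x[n] · ω_4^0 = Σ x[n]
= (0) + (-3) + (2) + (2)

X[0] = 1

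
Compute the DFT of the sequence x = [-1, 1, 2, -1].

X[k] = Σ(n=0 to 3) x[n] · ω_4^(nk)
where ω_4 = e^(-2πi/4)

Computing each X[k]:
X[0] = 1
X[1] = -3-2i
X[2] = 1
X[3] = -3+2i

X = [1, -3-2i, 1, -3+2i]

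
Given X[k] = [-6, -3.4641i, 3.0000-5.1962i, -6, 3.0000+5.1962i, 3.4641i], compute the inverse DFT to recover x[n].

x[n] = (1/6) Σ(k=0 to 5) X[k] · e^(2πikn/6)

Computing each x[n]:
x[0] = -1
x[1] = 2
x[2] = -3
x[3] = 1
x[4] = -2
x[5] = -3

x = [-1, 2, -3, 1, -2, -3]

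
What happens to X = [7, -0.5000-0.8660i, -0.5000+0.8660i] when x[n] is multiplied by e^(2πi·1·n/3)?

Modulation property: DFT(ω_3^(-1n)·x[n]) = X[(k-1) mod 3], so circularly shift X by 1 positions.

X[k-1] = [-0.5000+0.8660i, 7, -0.5000-0.8660i]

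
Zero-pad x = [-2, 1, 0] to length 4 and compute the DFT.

Original 3-point DFT: [-1, -2.5000-0.8660i, -2.5000+0.8660i]
Zero-padded 4-point DFT provides frequency interpolation.

DFT_4([x, 0, ...]) = [-1, -2-1i, -3, -2+1i]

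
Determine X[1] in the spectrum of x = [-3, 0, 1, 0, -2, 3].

X[1] = Σ(n=0 to 5) x[n] · ω_6^(1n) where ω_6 = e^(-2πi/6)
= (-3)·ω_6^0 + (0)·ω_6^1 + (1)·ω_6^2 + (0)·ω_6^3 + (-2)·ω_6^4 + (3)·ω_6^5

X[1] = -1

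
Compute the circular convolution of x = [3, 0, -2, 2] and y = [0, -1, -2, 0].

(x ⊛ y)[n] = Σ(m=0 to 3) x[m] · y[(n-m) mod 4]

Computing each output sample:
(x ⊛ y)[0] = 2
(x ⊛ y)[1] = -7
(x ⊛ y)[2] = -6
(x ⊛ y)[3] = 2

x ⊛ y = [2, -7, -6, 2]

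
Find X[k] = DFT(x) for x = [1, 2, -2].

X[k] = Σ(n=0 to 2) x[n] · ω_3^(nk)
where ω_3 = e^(-2πi/3)

Computing each X[k]:
X[0] = 1
X[1] = 1.0000-3.4641i
X[2] = 1.0000+3.4641i

X = [1, 1.0000-3.4641i, 1.0000+3.4641i]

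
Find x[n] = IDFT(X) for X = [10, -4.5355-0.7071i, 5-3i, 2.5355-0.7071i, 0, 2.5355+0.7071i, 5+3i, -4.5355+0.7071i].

x[n] = (1/8) Σ(k=0 to 7) X[k] · e^(2πikn/8)

Computing each x[n]:
x[0] = 2
x[1] = 1
x[2] = 0
x[3] = 2
x[4] = 3
x[5] = 3
x[6] = 0
x[7] = -1

x = [2, 1, 0, 2, 3, 3, 0, -1]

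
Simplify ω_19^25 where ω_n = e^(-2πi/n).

Since ω_19^19 = 1, powers reduce modulo 19.
25 mod 19 = 6
So ω_19^25 = ω_19^6 = e^(-2πi·6/19)

ω_19^25 = ω_19^6 = -0.4017-0.9158i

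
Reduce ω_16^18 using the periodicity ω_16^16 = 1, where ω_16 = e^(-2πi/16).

Since ω_16^16 = 1, powers reduce modulo 16.
18 mod 16 = 2
So ω_16^18 = ω_16^2 = e^(-2πi·2/16)

ω_16^18 = ω_16^2 = 0.7071-0.7071i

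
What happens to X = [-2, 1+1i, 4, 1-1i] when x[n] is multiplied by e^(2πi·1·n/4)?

Modulation property: DFT(ω_4^(-1n)·x[n]) = X[(k-1) mod 4], so circularly shift X by 1 positions.

X[k-1] = [1-1i, -2, 1+1i, 4]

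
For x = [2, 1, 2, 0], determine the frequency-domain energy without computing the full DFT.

Parseval: Σ|x[n]|² = (1/N)Σ|X[k]|², so Σ|X[k]|² = N·Σ|x[n]|² = 4·9.0000

Σ|X[k]|² = N·Σ|x[n]|² = 4·9.0000 = 36.0000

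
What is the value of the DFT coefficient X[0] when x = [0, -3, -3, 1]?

X[0] = Σ(n=0 to 3) x[n] · ω_4^0 = Σ x[n]
= (0) + (-3) + (-3) + (1)

X[0] = -5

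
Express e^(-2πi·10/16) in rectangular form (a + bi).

ω_16^10 = e^(-2πi·10/16)
= cos(-2π·10/16) + i·sin(-2π·10/16)
= cos(-20π/16) + i·sin(-20π/16)

ω_16^10 = cos(-20π/16) + i·sin(-20π/16) = -0.7071+0.7071i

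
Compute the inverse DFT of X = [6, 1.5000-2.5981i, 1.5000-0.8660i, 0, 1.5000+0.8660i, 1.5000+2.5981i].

x[n] = (1/6) Σ(k=0 to 5) X[k] · e^(2πikn/6)

Computing each x[n]:
x[0] = 2
x[1] = 2
x[2] = 1
x[3] = 1
x[4] = 0
x[5] = 0

x = [2, 2, 1, 1, 0, 0]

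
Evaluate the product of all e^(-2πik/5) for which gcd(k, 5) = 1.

The primitive 5th roots of unity are ω_5^k for k coprime to 5: k ∈ {1, 2, 3, 4}
Their product equals the constant term of the cyclotomic polynomial Φ_5(x) up to sign.
For n ≥ 3, the product of all primitive nth roots of unity is 1. (For n=1 it is 1; for n=2 it is -1.)

1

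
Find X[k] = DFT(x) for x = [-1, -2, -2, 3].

X[k] = Σ(n=0 to 3) x[n] · ω_4^(nk)
where ω_4 = e^(-2πi/4)

Computing each X[k]:
X[0] = -2
X[1] = 1+5i
X[2] = -4
X[3] = 1-5i

X = [-2, 1+5i, -4, 1-5i]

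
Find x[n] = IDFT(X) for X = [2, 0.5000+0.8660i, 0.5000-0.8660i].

x[n] = (1/3) Σ(k=0 to 2) X[k] · e^(2πikn/3)

Computing each x[n]:
x[0] = 1
x[1] = 0
x[2] = 1

x = [1, 0, 1]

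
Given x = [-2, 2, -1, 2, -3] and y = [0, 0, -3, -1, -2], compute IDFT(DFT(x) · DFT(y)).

(x ⊛ y)[n] = Σ(m=0 to 4) x[m] · y[(n-m) mod 5]

Computing each output sample:
(x ⊛ y)[0] = -9
(x ⊛ y)[1] = 9
(x ⊛ y)[2] = 5
(x ⊛ y)[3] = 2
(x ⊛ y)[4] = 5

x ⊛ y = [-9, 9, 5, 2, 5]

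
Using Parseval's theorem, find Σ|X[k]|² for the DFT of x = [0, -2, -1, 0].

Parseval: Σ|x[n]|² = (1/N)Σ|X[k]|², so Σ|X[k]|² = N·Σ|x[n]|² = 4·5.0000

Σ|X[k]|² = N·Σ|x[n]|² = 4·5.0000 = 20.0000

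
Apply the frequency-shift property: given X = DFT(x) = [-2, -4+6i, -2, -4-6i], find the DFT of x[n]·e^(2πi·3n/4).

Modulation property: DFT(ω_4^(-3n)·x[n]) = X[(k-3) mod 4], so circularly shift X by 3 positions.

X[k-3] = [-4+6i, -2, -4-6i, -2]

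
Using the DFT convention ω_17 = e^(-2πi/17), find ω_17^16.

ω_17^16 = e^(-2πi·16/17)
= cos(-2π·16/17) + i·sin(-2π·16/17)
= cos(-32π/17) + i·sin(-32π/17)

ω_17^16 = cos(-32π/17) + i·sin(-32π/17) = 0.9325+0.3612i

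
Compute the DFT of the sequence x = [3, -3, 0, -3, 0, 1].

X[k] = Σ(n=0 to 5) x[n] · ω_6^(nk)
where ω_6 = e^(-2πi/6)

Computing each X[k]:
X[0] = -2
X[1] = 5.0000+3.4641i
X[2] = 1.0000+3.4641i
X[3] = 8
X[4] = 1.0000-3.4641i
X[5] = 5.0000-3.4641i

X = [-2, 5.0000+3.4641i, 1.0000+3.4641i, 8, 1.0000-3.4641i, 5.0000-3.4641i]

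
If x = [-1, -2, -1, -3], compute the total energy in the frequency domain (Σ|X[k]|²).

Parseval: Σ|x[n]|² = (1/N)Σ|X[k]|², so Σ|X[k]|² = N·Σ|x[n]|² = 4·15.0000

Σ|X[k]|² = N·Σ|x[n]|² = 4·15.0000 = 60.0000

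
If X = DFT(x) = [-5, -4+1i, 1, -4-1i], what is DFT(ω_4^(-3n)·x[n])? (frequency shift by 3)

Modulation property: DFT(ω_4^(-3n)·x[n]) = X[(k-3) mod 4], so circularly shift X by 3 positions.

X[k-3] = [-4+1i, 1, -4-1i, -5]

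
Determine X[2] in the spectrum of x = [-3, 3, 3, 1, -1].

X[2] = Σ(n=0 to 4) x[n] · ω_5^(2n) where ω_5 = e^(-2πi/5)
= (-3)·ω_5^0 + (3)·ω_5^2 + (3)·ω_5^4 + (1)·ω_5^6 + (-1)·ω_5^8

X[2] = -3.3820-0.4490i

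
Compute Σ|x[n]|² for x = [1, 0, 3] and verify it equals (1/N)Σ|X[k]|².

Time domain:
Σ|x[n]|² = |1|² + |0|² + |3|² = 10.0000

Frequency domain:
(1/3)Σ|X[k]|² = (1/3)(|4|² + |-0.5000+2.5981i|² + |-0.5000-2.5981i|²) = (1/3)·30.0000 = 10.0000

Both sides agree, confirming Parseval's theorem.

Σ|x[n]|² = (1/N)Σ|X[k]|² = 10.0000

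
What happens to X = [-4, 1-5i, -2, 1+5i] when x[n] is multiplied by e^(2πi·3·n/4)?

Modulation property: DFT(ω_4^(-3n)·x[n]) = X[(k-3) mod 4], so circularly shift X by 3 positions.

X[k-3] = [1-5i, -2, 1+5i, -4]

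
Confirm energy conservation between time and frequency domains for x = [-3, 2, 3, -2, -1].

Time domain:
Σ|x[n]|² = |-3|² + |2|² + |3|² + |-2|² + |-1|² = 27.0000

Frequency domain:
(1/5)Σ|X[k]|² = (1/5)(|-1|² + |-3.5000-5.7921i|² + |-3.5000+2.9919i|² + |-3.5000-2.9919i|² + |-3.5000+5.7921i|²) = (1/5)·135.0000 = 27.0000

Both sides agree, confirming Parseval's theorem.

Σ|x[n]|² = (1/N)Σ|X[k]|² = 27.0000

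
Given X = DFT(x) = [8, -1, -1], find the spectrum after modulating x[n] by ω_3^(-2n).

Modulation property: DFT(ω_3^(-2n)·x[n]) = X[(k-2) mod 3], so circularly shift X by 2 positions.

X[k-2] = [-1, -1, 8]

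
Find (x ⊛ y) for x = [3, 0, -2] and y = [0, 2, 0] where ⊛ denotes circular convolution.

(x ⊛ y)[n] = Σ(m=0 to 2) x[m] · y[(n-m) mod 3]

Computing each output sample:
(x ⊛ y)[0] = -4
(x ⊛ y)[1] = 6
(x ⊛ y)[2] = 0

x ⊛ y = [-4, 6, 0]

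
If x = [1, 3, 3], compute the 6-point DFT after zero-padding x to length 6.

Original 3-point DFT: [7, -2, -2]
Zero-padded 6-point DFT provides frequency interpolation.

DFT_6([x, 0, ...]) = [7, 1.0000-5.1962i, -2, 1, -2, 1.0000+5.1962i]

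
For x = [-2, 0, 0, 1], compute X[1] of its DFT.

X[1] = Σ(n=0 to 3) x[n] · ω_4^(1n) where ω_4 = e^(-2πi/4)
= (-2)·ω_4^0 + (0)·ω_4^1 + (0)·ω_4^2 + (1)·ω_4^3

X[1] = -2+1i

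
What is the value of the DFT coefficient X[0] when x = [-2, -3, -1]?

X[0] = Σ(n=0 to 2) x[n] · ω_3^0 = Σ x[n]
= (-2) + (-3) + (-1)

X[0] = -6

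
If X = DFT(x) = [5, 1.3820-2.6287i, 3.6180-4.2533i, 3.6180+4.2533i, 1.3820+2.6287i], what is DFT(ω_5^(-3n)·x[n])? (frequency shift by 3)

Modulation property: DFT(ω_5^(-3n)·x[n]) = X[(k-3) mod 5], so circularly shift X by 3 positions.

X[k-3] = [3.6180-4.2533i, 3.6180+4.2533i, 1.3820+2.6287i, 5, 1.3820-2.6287i]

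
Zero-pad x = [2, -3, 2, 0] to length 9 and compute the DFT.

Original 4-point DFT: [1, 3i, 7, -3i]
Zero-padded 9-point DFT provides frequency interpolation.

DFT_9([x, 0, ...]) = [1, 0.0492-0.0413i, -0.4003+2.2704i, 2.5000+4.3301i, 6.3512+2.3116i, 6.3512-2.3116i, 2.5000-4.3301i, -0.4003-2.2704i, 0.0492+0.0413i]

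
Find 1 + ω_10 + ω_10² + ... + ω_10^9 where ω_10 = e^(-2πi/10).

Sum of all nth roots of unity equals 0 for n > 1 (geometric series with r ≠ 1).

0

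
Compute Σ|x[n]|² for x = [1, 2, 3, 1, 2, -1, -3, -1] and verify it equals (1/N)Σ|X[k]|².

Time domain:
Σ|x[n]|² = |1|² + |2|² + |3|² + |1|² + |2|² + |-1|² + |-3|² + |-1|² = 30.0000

Frequency domain:
(1/8)Σ|X[k]|² = (1/8)(|4|² + |-0.2929-9.5355i|² + |3-1i|² + |-1.7071+2.4645i|² + |2|² + |-1.7071-2.4645i|² + |3+1i|² + |-0.2929+9.5355i|²) = (1/8)·240.0000 = 30.0000

Both sides agree, confirming Parseval's theorem.

Σ|x[n]|² = (1/N)Σ|X[k]|² = 30.0000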